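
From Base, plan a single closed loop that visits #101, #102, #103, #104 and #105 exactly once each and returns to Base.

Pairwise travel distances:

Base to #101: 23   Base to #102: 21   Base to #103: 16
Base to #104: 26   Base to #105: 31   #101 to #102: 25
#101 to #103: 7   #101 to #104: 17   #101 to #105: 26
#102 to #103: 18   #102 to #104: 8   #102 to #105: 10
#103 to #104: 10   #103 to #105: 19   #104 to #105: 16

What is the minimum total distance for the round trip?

Base → #101 → #102 → #103 → #104 → #105 → Base: 23+25+18+10+16+31 = 123
Base → #101 → #102 → #103 → #105 → #104 → Base: 23+25+18+19+16+26 = 127
Base → #101 → #102 → #104 → #103 → #105 → Base: 23+25+8+10+19+31 = 116
Base → #101 → #102 → #104 → #105 → #103 → Base: 23+25+8+16+19+16 = 107
Base → #101 → #102 → #105 → #103 → #104 → Base: 23+25+10+19+10+26 = 113
Base → #101 → #102 → #105 → #104 → #103 → Base: 23+25+10+16+10+16 = 100
Base → #101 → #103 → #102 → #104 → #105 → Base: 23+7+18+8+16+31 = 103
Base → #101 → #103 → #102 → #105 → #104 → Base: 23+7+18+10+16+26 = 100
Base → #101 → #103 → #104 → #102 → #105 → Base: 23+7+10+8+10+31 = 89
Base → #101 → #103 → #104 → #105 → #102 → Base: 23+7+10+16+10+21 = 87
Base → #101 → #103 → #105 → #102 → #104 → Base: 23+7+19+10+8+26 = 93
Base → #101 → #103 → #105 → #104 → #102 → Base: 23+7+19+16+8+21 = 94
Base → #101 → #104 → #102 → #103 → #105 → Base: 23+17+8+18+19+31 = 116
Base → #101 → #104 → #102 → #105 → #103 → Base: 23+17+8+10+19+16 = 93
… (46 more)
The minimum is 87.
One optimal route: Base → #101 → #103 → #104 → #105 → #102 → Base (or its reverse).

87 — the shortest possible round trip.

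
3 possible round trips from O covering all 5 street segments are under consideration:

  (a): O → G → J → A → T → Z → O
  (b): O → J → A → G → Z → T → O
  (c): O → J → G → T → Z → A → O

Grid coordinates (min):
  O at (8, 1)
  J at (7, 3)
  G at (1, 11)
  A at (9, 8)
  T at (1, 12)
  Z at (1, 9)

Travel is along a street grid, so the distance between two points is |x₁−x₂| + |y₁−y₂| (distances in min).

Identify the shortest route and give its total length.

Shortest is (c), total 38 min.

(a): 17 + 14 + 7 + 12 + 3 + 15 = 68
(b): 3 + 7 + 11 + 2 + 3 + 18 = 44
(c): 3 + 14 + 1 + 3 + 9 + 8 = 38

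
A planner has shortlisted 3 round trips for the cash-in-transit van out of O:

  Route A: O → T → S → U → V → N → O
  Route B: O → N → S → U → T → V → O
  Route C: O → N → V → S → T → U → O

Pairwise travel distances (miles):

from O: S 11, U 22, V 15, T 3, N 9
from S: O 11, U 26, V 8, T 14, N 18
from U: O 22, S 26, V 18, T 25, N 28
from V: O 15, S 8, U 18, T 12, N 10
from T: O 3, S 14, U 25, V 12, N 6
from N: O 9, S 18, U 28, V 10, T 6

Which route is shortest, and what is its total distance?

80 miles — Route A is the shortest.

Route A: 3 + 14 + 26 + 18 + 10 + 9 = 80
Route B: 9 + 18 + 26 + 25 + 12 + 15 = 105
Route C: 9 + 10 + 8 + 14 + 25 + 22 = 88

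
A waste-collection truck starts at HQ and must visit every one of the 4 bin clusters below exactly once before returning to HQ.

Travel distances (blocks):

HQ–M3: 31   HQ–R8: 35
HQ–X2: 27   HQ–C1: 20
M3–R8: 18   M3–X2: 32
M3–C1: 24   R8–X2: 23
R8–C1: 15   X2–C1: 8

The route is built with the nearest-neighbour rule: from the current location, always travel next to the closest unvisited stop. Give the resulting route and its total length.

Total distance 100 blocks via the nearest-neighbour route HQ → C1 → X2 → R8 → M3 → HQ.

From HQ: distances to unvisited — C1=20, X2=27, M3=31, R8=35. Nearest is C1 (20).
From C1: distances to unvisited — X2=8, R8=15, M3=24. Nearest is X2 (8).
From X2: distances to unvisited — R8=23, M3=32. Nearest is R8 (23).
From R8: distances to unvisited — M3=18. Nearest is M3 (18).
Return M3→HQ: 31.
Total = 20 + 8 + 23 + 18 + 31 = 100.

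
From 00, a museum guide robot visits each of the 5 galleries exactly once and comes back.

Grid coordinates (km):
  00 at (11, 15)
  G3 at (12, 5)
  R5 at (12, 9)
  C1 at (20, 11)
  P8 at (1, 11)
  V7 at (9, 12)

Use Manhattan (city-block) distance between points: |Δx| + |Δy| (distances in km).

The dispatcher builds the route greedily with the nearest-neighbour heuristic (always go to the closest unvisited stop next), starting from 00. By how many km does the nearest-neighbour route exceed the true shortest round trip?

From 00: V7=5, R5=7, G3=11, C1=13, P8=14 → choose V7 (5).
From V7: R5=6, P8=9, G3=10, C1=12 → choose R5 (6).
From R5: G3=4, C1=10, P8=13 → choose G3 (4).
From G3: C1=14, P8=17 → choose C1 (14).
From C1: P8=19 → choose P8 (19).
NN route 00 → V7 → R5 → G3 → C1 → P8 → 00 costs 62.
Optimal: 00 → G3 → R5 → C1 → P8 → V7 → 00 costs 58 (by enumerating all 60 distinct tours).
Excess = 62 − 58 = 4.

4 km longer than the optimal tour.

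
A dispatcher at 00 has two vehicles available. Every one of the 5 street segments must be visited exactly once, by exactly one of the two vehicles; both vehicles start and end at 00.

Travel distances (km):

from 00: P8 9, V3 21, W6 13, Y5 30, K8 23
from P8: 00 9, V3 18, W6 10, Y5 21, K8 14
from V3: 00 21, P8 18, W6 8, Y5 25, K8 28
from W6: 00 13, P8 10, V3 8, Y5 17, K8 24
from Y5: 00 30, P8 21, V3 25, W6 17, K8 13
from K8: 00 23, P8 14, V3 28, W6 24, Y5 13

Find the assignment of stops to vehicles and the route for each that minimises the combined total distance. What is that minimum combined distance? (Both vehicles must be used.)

Minimum combined distance: 100 km.

Check every non-empty split of the stops between the two vehicles; for each half take its own optimal tour:
  {P8} + {V3, W6, Y5, K8}: 18 + 82 = 100
  {V3} + {P8, W6, Y5, K8}: 42 + 66 = 108
  {P8, V3} + {W6, Y5, K8}: 48 + 66 = 114
  {W6} + {P8, V3, Y5, K8}: 26 + 82 = 108
  {P8, W6} + {V3, Y5, K8}: 32 + 82 = 114
  {V3, W6} + {P8, Y5, K8}: 42 + 66 = 108
  … (15 splits in total)
Best: vehicle 1 00 → P8 → 00 = 18; vehicle 2 00 → V3 → W6 → Y5 → K8 → 00 = 82; combined 100.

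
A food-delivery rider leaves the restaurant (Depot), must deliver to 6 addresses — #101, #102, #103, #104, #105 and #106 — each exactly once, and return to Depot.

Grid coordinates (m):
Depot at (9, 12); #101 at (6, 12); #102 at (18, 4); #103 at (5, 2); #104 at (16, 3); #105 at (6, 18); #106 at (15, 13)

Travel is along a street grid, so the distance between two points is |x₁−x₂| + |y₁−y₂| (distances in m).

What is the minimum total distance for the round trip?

Depot→#101→#102→#103→#104→#105→#106→Depot: 3+20+15+12+25+14+7 = 96
Depot→#101→#102→#103→#104→#106→#105→Depot: 3+20+15+12+11+14+9 = 84
Depot→#101→#102→#103→#105→#104→#106→Depot: 3+20+15+17+25+11+7 = 98
Depot→#101→#102→#103→#105→#106→#104→Depot: 3+20+15+17+14+11+16 = 96
Depot→#101→#102→#103→#106→#104→#105→Depot: 3+20+15+21+11+25+9 = 104
Depot→#101→#102→#103→#106→#105→#104→Depot: 3+20+15+21+14+25+16 = 114
Depot→#101→#102→#104→#103→#105→#106→Depot: 3+20+3+12+17+14+7 = 76
Depot→#101→#102→#104→#103→#106→#105→Depot: 3+20+3+12+21+14+9 = 82
… (352 more)
Depot→#101→#105→#103→#104→#102→#106→Depot: 3+6+17+12+3+12+7 = 60  ← best
The minimum is 60.
One optimal route: Depot → #101 → #105 → #103 → #104 → #102 → #106 → Depot (or its reverse).

Minimum total distance: 60 m.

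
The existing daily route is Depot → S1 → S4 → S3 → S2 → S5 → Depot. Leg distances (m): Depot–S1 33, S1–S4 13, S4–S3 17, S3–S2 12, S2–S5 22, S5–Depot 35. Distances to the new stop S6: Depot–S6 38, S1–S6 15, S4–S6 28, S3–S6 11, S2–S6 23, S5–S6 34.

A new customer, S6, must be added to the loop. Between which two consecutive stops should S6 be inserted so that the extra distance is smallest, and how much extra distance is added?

Insertion cost between consecutive stops i–j is d(i,S6) + d(S6,j) − d(i,j):
  between Depot and S1: 38 + 15 − 33 = 20
  between S1 and S4: 15 + 28 − 13 = 30
  between S4 and S3: 28 + 11 − 17 = 22
  between S3 and S2: 11 + 23 − 12 = 22
  between S2 and S5: 23 + 34 − 22 = 35
  between S5 and Depot: 34 + 38 − 35 = 37
Cheapest insertion is between Depot and S1, adding 20.
New total = 132 + 20 = 152.

+20 m — insert S6 between Depot and S1.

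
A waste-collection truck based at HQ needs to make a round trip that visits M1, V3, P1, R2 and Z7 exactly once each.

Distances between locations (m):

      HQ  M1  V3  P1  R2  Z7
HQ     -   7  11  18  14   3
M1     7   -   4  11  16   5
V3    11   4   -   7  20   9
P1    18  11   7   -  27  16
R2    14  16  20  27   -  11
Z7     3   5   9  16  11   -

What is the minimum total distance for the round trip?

HQ - M1 - V3 - P1 - R2 - Z7 - HQ: 7+4+7+27+11+3 = 59
HQ - M1 - V3 - P1 - Z7 - R2 - HQ: 7+4+7+16+11+14 = 59
HQ - M1 - V3 - R2 - P1 - Z7 - HQ: 7+4+20+27+16+3 = 77
HQ - M1 - V3 - R2 - Z7 - P1 - HQ: 7+4+20+11+16+18 = 76
HQ - M1 - V3 - Z7 - P1 - R2 - HQ: 7+4+9+16+27+14 = 77
HQ - M1 - V3 - Z7 - R2 - P1 - HQ: 7+4+9+11+27+18 = 76
HQ - M1 - P1 - V3 - R2 - Z7 - HQ: 7+11+7+20+11+3 = 59
HQ - M1 - P1 - V3 - Z7 - R2 - HQ: 7+11+7+9+11+14 = 59
HQ - M1 - P1 - R2 - V3 - Z7 - HQ: 7+11+27+20+9+3 = 77
HQ - M1 - P1 - R2 - Z7 - V3 - HQ: 7+11+27+11+9+11 = 76
HQ - M1 - P1 - Z7 - V3 - R2 - HQ: 7+11+16+9+20+14 = 77
HQ - M1 - P1 - Z7 - R2 - V3 - HQ: 7+11+16+11+20+11 = 76
HQ - M1 - R2 - V3 - P1 - Z7 - HQ: 7+16+20+7+16+3 = 69
HQ - M1 - R2 - V3 - Z7 - P1 - HQ: 7+16+20+9+16+18 = 86
… (46 more)
The minimum is 59.
One optimal route: HQ → M1 → V3 → P1 → R2 → Z7 → HQ (or its reverse).

Minimum total distance: 59 m.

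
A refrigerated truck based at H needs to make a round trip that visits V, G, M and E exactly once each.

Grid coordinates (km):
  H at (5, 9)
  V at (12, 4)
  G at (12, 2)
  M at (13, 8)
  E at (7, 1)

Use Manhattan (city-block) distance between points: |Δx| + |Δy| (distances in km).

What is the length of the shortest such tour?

Shortest round trip = 32 km.

There are 12 distinct closed tours to check (reversals are equivalent).
H - V - G - M - E - H: 12+2+7+13+10 = 44
H - V - G - E - M - H: 12+2+6+13+9 = 42
H - V - M - G - E - H: 12+5+7+6+10 = 40
H - V - M - E - G - H: 12+5+13+6+14 = 50
H - V - E - G - M - H: 12+8+6+7+9 = 42
H - V - E - M - G - H: 12+8+13+7+14 = 54
H - G - V - M - E - H: 14+2+5+13+10 = 44
H - G - V - E - M - H: 14+2+8+13+9 = 46
H - G - M - V - E - H: 14+7+5+8+10 = 44
H - G - E - V - M - H: 14+6+8+5+9 = 42
H - M - V - G - E - H: 9+5+2+6+10 = 32
H - M - G - V - E - H: 9+7+2+8+10 = 36
The minimum is 32.
One optimal route: H → M → V → G → E → H (or its reverse).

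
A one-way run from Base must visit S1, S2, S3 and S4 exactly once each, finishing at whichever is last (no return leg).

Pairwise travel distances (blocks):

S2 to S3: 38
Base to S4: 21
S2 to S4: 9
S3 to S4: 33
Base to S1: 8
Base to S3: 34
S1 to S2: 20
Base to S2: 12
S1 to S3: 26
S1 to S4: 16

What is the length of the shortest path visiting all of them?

There are 4! = 24 possible orderings.
Base - S1 - S2 - S3 - S4: 8+20+38+33 = 99
Base - S1 - S2 - S4 - S3: 8+20+9+33 = 70
Base - S1 - S3 - S2 - S4: 8+26+38+9 = 81
Base - S1 - S3 - S4 - S2: 8+26+33+9 = 76
Base - S1 - S4 - S2 - S3: 8+16+9+38 = 71
Base - S1 - S4 - S3 - S2: 8+16+33+38 = 95
Base - S2 - S1 - S3 - S4: 12+20+26+33 = 91
Base - S2 - S1 - S4 - S3: 12+20+16+33 = 81
Base - S2 - S3 - S1 - S4: 12+38+26+16 = 92
Base - S2 - S3 - S4 - S1: 12+38+33+16 = 99
Base - S2 - S4 - S1 - S3: 12+9+16+26 = 63
Base - S2 - S4 - S3 - S1: 12+9+33+26 = 80
Base - S3 - S1 - S2 - S4: 34+26+20+9 = 89
Base - S3 - S1 - S4 - S2: 34+26+16+9 = 85
… (10 more)
The minimum is 63.
One shortest path: Base → S2 → S4 → S1 → S3.

Minimum one-way distance = 63 blocks.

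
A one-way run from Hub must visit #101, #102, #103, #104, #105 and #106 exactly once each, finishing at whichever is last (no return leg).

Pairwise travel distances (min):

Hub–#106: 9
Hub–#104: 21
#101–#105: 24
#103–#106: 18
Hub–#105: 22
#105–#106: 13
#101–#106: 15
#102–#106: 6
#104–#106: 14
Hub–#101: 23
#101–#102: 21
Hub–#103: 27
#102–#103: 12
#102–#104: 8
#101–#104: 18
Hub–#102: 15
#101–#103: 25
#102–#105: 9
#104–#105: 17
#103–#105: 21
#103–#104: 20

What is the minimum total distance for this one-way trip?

80 min — the minimum one-way total.

There are 6! = 720 possible orderings.
Hub→#101→#102→#103→#104→#105→#106: 23+21+12+20+17+13 = 106
Hub→#101→#102→#103→#104→#106→#105: 23+21+12+20+14+13 = 103
Hub→#101→#102→#103→#105→#104→#106: 23+21+12+21+17+14 = 108
Hub→#101→#102→#103→#105→#106→#104: 23+21+12+21+13+14 = 104
Hub→#101→#102→#103→#106→#104→#105: 23+21+12+18+14+17 = 105
Hub→#101→#102→#103→#106→#105→#104: 23+21+12+18+13+17 = 104
Hub→#101→#102→#104→#103→#105→#106: 23+21+8+20+21+13 = 106
Hub→#101→#102→#104→#103→#106→#105: 23+21+8+20+18+13 = 103
… (712 more)
Hub→#106→#101→#104→#102→#105→#103: 9+15+18+8+9+21 = 80  ← best
The minimum is 80.
One shortest path: Hub → #106 → #101 → #104 → #102 → #105 → #103.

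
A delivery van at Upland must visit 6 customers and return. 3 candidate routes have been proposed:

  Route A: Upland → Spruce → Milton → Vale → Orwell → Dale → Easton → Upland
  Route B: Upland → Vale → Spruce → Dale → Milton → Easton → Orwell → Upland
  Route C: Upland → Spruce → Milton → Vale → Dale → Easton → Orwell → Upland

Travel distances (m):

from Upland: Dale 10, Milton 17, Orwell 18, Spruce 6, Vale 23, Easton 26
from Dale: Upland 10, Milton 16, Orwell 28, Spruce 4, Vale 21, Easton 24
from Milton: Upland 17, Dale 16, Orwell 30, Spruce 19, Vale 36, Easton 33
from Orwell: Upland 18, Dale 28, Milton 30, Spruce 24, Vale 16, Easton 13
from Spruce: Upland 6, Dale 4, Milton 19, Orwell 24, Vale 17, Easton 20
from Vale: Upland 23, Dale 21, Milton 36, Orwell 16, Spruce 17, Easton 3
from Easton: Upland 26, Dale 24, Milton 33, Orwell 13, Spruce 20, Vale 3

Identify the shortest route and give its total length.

Shortest is Route B, total 124 m.

Route A: 6 + 19 + 36 + 16 + 28 + 24 + 26 = 155
Route B: 23 + 17 + 4 + 16 + 33 + 13 + 18 = 124
Route C: 6 + 19 + 36 + 21 + 24 + 13 + 18 = 137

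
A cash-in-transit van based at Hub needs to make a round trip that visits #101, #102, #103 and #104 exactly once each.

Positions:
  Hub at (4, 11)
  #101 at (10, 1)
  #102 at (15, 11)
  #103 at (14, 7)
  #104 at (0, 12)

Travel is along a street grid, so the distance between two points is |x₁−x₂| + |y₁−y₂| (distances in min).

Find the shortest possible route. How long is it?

Minimum total distance: 52 min.

Hub - #101 - #102 - #103 - #104 - Hub: 16+15+5+19+5 = 60
Hub - #101 - #102 - #104 - #103 - Hub: 16+15+16+19+14 = 80
Hub - #101 - #103 - #102 - #104 - Hub: 16+10+5+16+5 = 52
Hub - #101 - #103 - #104 - #102 - Hub: 16+10+19+16+11 = 72
Hub - #101 - #104 - #102 - #103 - Hub: 16+21+16+5+14 = 72
Hub - #101 - #104 - #103 - #102 - Hub: 16+21+19+5+11 = 72
Hub - #102 - #101 - #103 - #104 - Hub: 11+15+10+19+5 = 60
Hub - #102 - #101 - #104 - #103 - Hub: 11+15+21+19+14 = 80
Hub - #102 - #103 - #101 - #104 - Hub: 11+5+10+21+5 = 52
Hub - #102 - #104 - #101 - #103 - Hub: 11+16+21+10+14 = 72
Hub - #103 - #101 - #102 - #104 - Hub: 14+10+15+16+5 = 60
Hub - #103 - #102 - #101 - #104 - Hub: 14+5+15+21+5 = 60
The minimum is 52.
One optimal route: Hub → #101 → #103 → #102 → #104 → Hub (or its reverse).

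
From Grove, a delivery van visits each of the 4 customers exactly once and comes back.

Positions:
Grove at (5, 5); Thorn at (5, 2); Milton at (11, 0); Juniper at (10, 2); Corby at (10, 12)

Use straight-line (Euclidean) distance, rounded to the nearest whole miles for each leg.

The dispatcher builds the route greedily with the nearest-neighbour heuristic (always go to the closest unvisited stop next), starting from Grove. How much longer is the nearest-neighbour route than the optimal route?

From Grove: Thorn=3, Juniper=6, Milton=8, Corby=9 → choose Thorn (3).
From Thorn: Juniper=5, Milton=6, Corby=11 → choose Juniper (5).
From Juniper: Milton=2, Corby=10 → choose Milton (2).
From Milton: Corby=12 → choose Corby (12).
NN route Grove → Thorn → Juniper → Milton → Corby → Grove costs 31.
Optimal: Grove → Thorn → Milton → Juniper → Corby → Grove costs 30 (by enumerating all 12 distinct tours).
Excess = 31 − 30 = 1.

The nearest-neighbour route is 1 miles longer than optimal.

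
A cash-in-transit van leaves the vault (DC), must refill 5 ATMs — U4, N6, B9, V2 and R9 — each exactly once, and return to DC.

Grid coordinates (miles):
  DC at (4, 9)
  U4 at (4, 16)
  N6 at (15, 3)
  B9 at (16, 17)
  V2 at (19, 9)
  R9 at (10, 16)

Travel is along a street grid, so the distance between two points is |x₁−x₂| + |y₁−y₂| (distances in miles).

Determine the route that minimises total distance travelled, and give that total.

Minimum total distance: 58 miles.

DC → U4 → N6 → B9 → V2 → R9 → DC: 7+24+15+11+16+13 = 86
DC → U4 → N6 → B9 → R9 → V2 → DC: 7+24+15+7+16+15 = 84
DC → U4 → N6 → V2 → B9 → R9 → DC: 7+24+10+11+7+13 = 72
DC → U4 → N6 → V2 → R9 → B9 → DC: 7+24+10+16+7+20 = 84
DC → U4 → N6 → R9 → B9 → V2 → DC: 7+24+18+7+11+15 = 82
DC → U4 → N6 → R9 → V2 → B9 → DC: 7+24+18+16+11+20 = 96
DC → U4 → B9 → N6 → V2 → R9 → DC: 7+13+15+10+16+13 = 74
DC → U4 → B9 → N6 → R9 → V2 → DC: 7+13+15+18+16+15 = 84
DC → U4 → B9 → V2 → N6 → R9 → DC: 7+13+11+10+18+13 = 72
DC → U4 → B9 → V2 → R9 → N6 → DC: 7+13+11+16+18+17 = 82
DC → U4 → B9 → R9 → N6 → V2 → DC: 7+13+7+18+10+15 = 70
DC → U4 → B9 → R9 → V2 → N6 → DC: 7+13+7+16+10+17 = 70
DC → U4 → V2 → N6 → B9 → R9 → DC: 7+22+10+15+7+13 = 74
DC → U4 → V2 → N6 → R9 → B9 → DC: 7+22+10+18+7+20 = 84
… (46 more)
DC → U4 → R9 → B9 → V2 → N6 → DC: 7+6+7+11+10+17 = 58  ← best
The minimum is 58.
One optimal route: DC → U4 → R9 → B9 → V2 → N6 → DC (or its reverse).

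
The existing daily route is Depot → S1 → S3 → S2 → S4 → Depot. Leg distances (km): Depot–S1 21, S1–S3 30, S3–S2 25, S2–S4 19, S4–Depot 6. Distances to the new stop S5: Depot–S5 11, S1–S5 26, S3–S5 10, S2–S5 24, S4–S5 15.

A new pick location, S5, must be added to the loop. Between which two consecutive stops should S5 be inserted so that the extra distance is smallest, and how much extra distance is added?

Adding 6 km by placing S5 on the S1–S3 leg.

Insertion cost between consecutive stops i–j is d(i,S5) + d(S5,j) − d(i,j):
  between Depot and S1: 11 + 26 − 21 = 16
  between S1 and S3: 26 + 10 − 30 = 6
  between S3 and S2: 10 + 24 − 25 = 9
  between S2 and S4: 24 + 15 − 19 = 20
  between S4 and Depot: 15 + 11 − 6 = 20
Cheapest insertion is between S1 and S3, adding 6.
New total = 101 + 6 = 107.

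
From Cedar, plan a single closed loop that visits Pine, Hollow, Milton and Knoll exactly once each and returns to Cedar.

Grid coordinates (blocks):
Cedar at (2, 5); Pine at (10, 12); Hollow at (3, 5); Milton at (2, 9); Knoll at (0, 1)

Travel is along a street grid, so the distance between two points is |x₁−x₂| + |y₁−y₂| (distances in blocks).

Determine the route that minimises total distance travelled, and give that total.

Minimum total distance: 42 blocks.

Cedar→Pine→Hollow→Milton→Knoll→Cedar: 15+14+5+10+6 = 50
Cedar→Pine→Hollow→Knoll→Milton→Cedar: 15+14+7+10+4 = 50
Cedar→Pine→Milton→Hollow→Knoll→Cedar: 15+11+5+7+6 = 44
Cedar→Pine→Milton→Knoll→Hollow→Cedar: 15+11+10+7+1 = 44
Cedar→Pine→Knoll→Hollow→Milton→Cedar: 15+21+7+5+4 = 52
Cedar→Pine→Knoll→Milton→Hollow→Cedar: 15+21+10+5+1 = 52
Cedar→Hollow→Pine→Milton→Knoll→Cedar: 1+14+11+10+6 = 42
Cedar→Hollow→Pine→Knoll→Milton→Cedar: 1+14+21+10+4 = 50
Cedar→Hollow→Milton→Pine→Knoll→Cedar: 1+5+11+21+6 = 44
Cedar→Hollow→Knoll→Pine→Milton→Cedar: 1+7+21+11+4 = 44
Cedar→Milton→Pine→Hollow→Knoll→Cedar: 4+11+14+7+6 = 42
Cedar→Milton→Hollow→Pine→Knoll→Cedar: 4+5+14+21+6 = 50
The minimum is 42.
One optimal route: Cedar → Hollow → Pine → Milton → Knoll → Cedar (or its reverse).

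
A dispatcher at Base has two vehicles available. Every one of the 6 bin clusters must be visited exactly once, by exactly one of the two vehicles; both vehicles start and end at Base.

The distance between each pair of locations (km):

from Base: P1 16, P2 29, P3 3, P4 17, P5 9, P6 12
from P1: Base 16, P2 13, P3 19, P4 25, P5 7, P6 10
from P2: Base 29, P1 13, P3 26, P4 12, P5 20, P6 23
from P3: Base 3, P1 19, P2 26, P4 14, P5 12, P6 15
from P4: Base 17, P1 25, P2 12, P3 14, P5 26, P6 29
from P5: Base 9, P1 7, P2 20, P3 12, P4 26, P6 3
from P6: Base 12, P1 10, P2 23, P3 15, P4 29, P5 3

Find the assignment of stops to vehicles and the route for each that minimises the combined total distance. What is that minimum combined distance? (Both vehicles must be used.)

There are 2^5 − 1 = 31 ways to divide the 6 stops into two non-empty groups. For each, the best each vehicle can do is its own shortest tour through its group:
  {P1} + {P2, P3, P4, P5, P6}: 32 + 64 = 96
  {P2} + {P1, P3, P4, P5, P6}: 58 + 64 = 122
  {P1, P2} + {P3, P4, P5, P6}: 58 + 58 = 116
  {P3} + {P1, P2, P4, P5, P6}: 6 + 64 = 70
  {P1, P3} + {P2, P4, P5, P6}: 38 + 64 = 102
  {P2, P3} + {P1, P4, P5, P6}: 58 + 64 = 122
  … (31 splits in total)
Best: vehicle 1 Base → P3 → Base = 6; vehicle 2 Base → P4 → P2 → P1 → P5 → P6 → Base = 64; combined 70.

Minimum combined distance: 70 km.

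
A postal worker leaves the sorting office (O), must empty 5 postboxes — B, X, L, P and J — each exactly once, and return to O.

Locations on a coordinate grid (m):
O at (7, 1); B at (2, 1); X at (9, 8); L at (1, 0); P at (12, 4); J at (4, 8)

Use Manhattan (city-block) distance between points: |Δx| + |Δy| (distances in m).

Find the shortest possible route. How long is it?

There are 60 distinct closed tours to check (reversals are equivalent).
O → B → X → L → P → J → O: 5+14+16+15+12+10 = 72
O → B → X → L → J → P → O: 5+14+16+11+12+8 = 66
O → B → X → P → L → J → O: 5+14+7+15+11+10 = 62
O → B → X → P → J → L → O: 5+14+7+12+11+7 = 56
O → B → X → J → L → P → O: 5+14+5+11+15+8 = 58
O → B → X → J → P → L → O: 5+14+5+12+15+7 = 58
O → B → L → X → P → J → O: 5+2+16+7+12+10 = 52
O → B → L → X → J → P → O: 5+2+16+5+12+8 = 48
O → B → L → P → X → J → O: 5+2+15+7+5+10 = 44
O → B → L → P → J → X → O: 5+2+15+12+5+9 = 48
O → B → L → J → X → P → O: 5+2+11+5+7+8 = 38
O → B → L → J → P → X → O: 5+2+11+12+7+9 = 46
O → B → P → X → L → J → O: 5+13+7+16+11+10 = 62
O → B → P → X → J → L → O: 5+13+7+5+11+7 = 48
… (46 more)
The minimum is 38.
One optimal route: O → B → L → J → X → P → O (or its reverse).

38 m — the shortest possible round trip.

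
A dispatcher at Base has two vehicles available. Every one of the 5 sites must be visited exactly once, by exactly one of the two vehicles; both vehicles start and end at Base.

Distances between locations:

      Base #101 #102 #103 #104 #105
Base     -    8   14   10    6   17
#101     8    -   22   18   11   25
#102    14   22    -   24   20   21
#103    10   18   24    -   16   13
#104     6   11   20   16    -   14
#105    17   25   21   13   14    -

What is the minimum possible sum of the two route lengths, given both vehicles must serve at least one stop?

Check every non-empty split of the stops between the two vehicles; for each half take its own optimal tour:
  {#101} + {#102, #103, #104, #105}: 16 + 70 = 86
  {#102} + {#101, #103, #104, #105}: 28 + 56 = 84
  {#101, #102} + {#103, #104, #105}: 44 + 43 = 87
  {#103} + {#101, #102, #104, #105}: 20 + 68 = 88
  {#101, #103} + {#102, #104, #105}: 36 + 55 = 91
  {#102, #103} + {#101, #104, #105}: 48 + 50 = 98
  … (15 splits in total)
  {#101, #104} + {#102, #103, #105}: 25 + 58 = 83  ← best
Best: vehicle 1 Base → #101 → #104 → Base = 25; vehicle 2 Base → #102 → #105 → #103 → Base = 58; combined 83.

83 — the smallest possible combined total.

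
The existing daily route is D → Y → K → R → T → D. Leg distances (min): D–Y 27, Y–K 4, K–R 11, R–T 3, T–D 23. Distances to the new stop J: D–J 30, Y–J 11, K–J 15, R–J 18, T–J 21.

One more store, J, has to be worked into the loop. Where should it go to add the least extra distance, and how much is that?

Adding 14 min by placing J on the D–Y leg.

Insertion cost between consecutive stops i–j is d(i,J) + d(J,j) − d(i,j):
  between D and Y: 30 + 11 − 27 = 14
  between Y and K: 11 + 15 − 4 = 22
  between K and R: 15 + 18 − 11 = 22
  between R and T: 18 + 21 − 3 = 36
  between T and D: 21 + 30 − 23 = 28
Cheapest insertion is between D and Y, adding 14.
New total = 68 + 14 = 82.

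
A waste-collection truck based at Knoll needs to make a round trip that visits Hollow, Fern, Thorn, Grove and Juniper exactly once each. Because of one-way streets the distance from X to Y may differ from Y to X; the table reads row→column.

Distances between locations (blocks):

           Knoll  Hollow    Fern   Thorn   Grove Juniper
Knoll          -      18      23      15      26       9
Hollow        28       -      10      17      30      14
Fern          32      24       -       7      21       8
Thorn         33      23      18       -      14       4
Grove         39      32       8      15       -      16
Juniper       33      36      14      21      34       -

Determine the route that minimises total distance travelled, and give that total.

Knoll - Hollow - Fern - Thorn - Grove - Juniper - Knoll: 18+10+7+14+16+33 = 98
Knoll - Hollow - Fern - Thorn - Juniper - Grove - Knoll: 18+10+7+4+34+39 = 112
Knoll - Hollow - Fern - Grove - Thorn - Juniper - Knoll: 18+10+21+15+4+33 = 101
Knoll - Hollow - Fern - Grove - Juniper - Thorn - Knoll: 18+10+21+16+21+33 = 119
Knoll - Hollow - Fern - Juniper - Thorn - Grove - Knoll: 18+10+8+21+14+39 = 110
Knoll - Hollow - Fern - Juniper - Grove - Thorn - Knoll: 18+10+8+34+15+33 = 118
Knoll - Hollow - Thorn - Fern - Grove - Juniper - Knoll: 18+17+18+21+16+33 = 123
Knoll - Hollow - Thorn - Fern - Juniper - Grove - Knoll: 18+17+18+8+34+39 = 134
Knoll - Hollow - Thorn - Grove - Fern - Juniper - Knoll: 18+17+14+8+8+33 = 98
Knoll - Hollow - Thorn - Grove - Juniper - Fern - Knoll: 18+17+14+16+14+32 = 111
Knoll - Hollow - Thorn - Juniper - Fern - Grove - Knoll: 18+17+4+14+21+39 = 113
Knoll - Hollow - Thorn - Juniper - Grove - Fern - Knoll: 18+17+4+34+8+32 = 113
Knoll - Hollow - Grove - Fern - Thorn - Juniper - Knoll: 18+30+8+7+4+33 = 100
Knoll - Hollow - Grove - Fern - Juniper - Thorn - Knoll: 18+30+8+8+21+33 = 118
… (106 more)
The minimum is 98.
One optimal route: Knoll → Hollow → Fern → Thorn → Grove → Juniper → Knoll.

98 blocks — the shortest possible round trip.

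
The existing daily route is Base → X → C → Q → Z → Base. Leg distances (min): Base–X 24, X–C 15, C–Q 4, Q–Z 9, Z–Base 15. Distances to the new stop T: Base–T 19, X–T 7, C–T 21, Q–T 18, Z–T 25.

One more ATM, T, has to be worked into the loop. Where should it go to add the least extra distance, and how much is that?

Minimum extra distance: 2 min, inserting T between Base and X.

Insertion cost between consecutive stops i–j is d(i,T) + d(T,j) − d(i,j):
  between Base and X: 19 + 7 − 24 = 2
  between X and C: 7 + 21 − 15 = 13
  between C and Q: 21 + 18 − 4 = 35
  between Q and Z: 18 + 25 − 9 = 34
  between Z and Base: 25 + 19 − 15 = 29
Cheapest insertion is between Base and X, adding 2.
New total = 67 + 2 = 69.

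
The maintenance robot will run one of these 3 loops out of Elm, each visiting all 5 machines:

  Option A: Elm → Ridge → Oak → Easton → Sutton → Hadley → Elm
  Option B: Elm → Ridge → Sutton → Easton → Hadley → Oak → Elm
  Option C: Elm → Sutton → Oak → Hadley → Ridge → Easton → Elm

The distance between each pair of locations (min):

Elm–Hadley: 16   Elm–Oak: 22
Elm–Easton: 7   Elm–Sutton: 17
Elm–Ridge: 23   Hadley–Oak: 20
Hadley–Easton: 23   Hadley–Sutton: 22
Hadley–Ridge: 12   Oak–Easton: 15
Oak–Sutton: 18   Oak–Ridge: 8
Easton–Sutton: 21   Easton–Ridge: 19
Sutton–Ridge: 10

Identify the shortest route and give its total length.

Shortest is Option C, total 93 min.

Option A: 23 + 8 + 15 + 21 + 22 + 16 = 105
Option B: 23 + 10 + 21 + 23 + 20 + 22 = 119
Option C: 17 + 18 + 20 + 12 + 19 + 7 = 93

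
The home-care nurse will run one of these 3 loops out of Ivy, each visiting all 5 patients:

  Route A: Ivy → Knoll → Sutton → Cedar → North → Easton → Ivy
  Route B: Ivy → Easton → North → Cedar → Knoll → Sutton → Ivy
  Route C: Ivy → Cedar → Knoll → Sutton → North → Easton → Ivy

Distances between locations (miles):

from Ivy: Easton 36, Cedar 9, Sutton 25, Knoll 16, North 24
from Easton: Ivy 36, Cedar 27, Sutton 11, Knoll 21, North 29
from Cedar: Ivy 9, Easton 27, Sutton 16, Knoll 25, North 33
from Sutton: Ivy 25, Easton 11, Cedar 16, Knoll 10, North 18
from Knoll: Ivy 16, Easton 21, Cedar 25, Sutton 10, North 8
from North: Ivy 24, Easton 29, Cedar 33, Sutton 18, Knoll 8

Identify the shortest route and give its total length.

Route A: 16 + 10 + 16 + 33 + 29 + 36 = 140
Route B: 36 + 29 + 33 + 25 + 10 + 25 = 158
Route C: 9 + 25 + 10 + 18 + 29 + 36 = 127

Shortest is Route C, total 127 miles.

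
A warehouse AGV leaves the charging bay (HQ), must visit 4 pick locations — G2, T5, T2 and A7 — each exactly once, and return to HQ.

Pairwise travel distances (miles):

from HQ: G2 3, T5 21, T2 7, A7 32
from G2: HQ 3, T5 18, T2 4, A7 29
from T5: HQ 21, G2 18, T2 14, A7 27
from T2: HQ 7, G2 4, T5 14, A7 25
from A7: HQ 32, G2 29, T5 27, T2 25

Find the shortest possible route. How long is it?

80 miles — the shortest possible round trip.

HQ-G2-T5-T2-A7-HQ: 3+18+14+25+32 = 92
HQ-G2-T5-A7-T2-HQ: 3+18+27+25+7 = 80
HQ-G2-T2-T5-A7-HQ: 3+4+14+27+32 = 80
HQ-G2-T2-A7-T5-HQ: 3+4+25+27+21 = 80
HQ-G2-A7-T5-T2-HQ: 3+29+27+14+7 = 80
HQ-G2-A7-T2-T5-HQ: 3+29+25+14+21 = 92
HQ-T5-G2-T2-A7-HQ: 21+18+4+25+32 = 100
HQ-T5-G2-A7-T2-HQ: 21+18+29+25+7 = 100
HQ-T5-T2-G2-A7-HQ: 21+14+4+29+32 = 100
HQ-T5-A7-G2-T2-HQ: 21+27+29+4+7 = 88
HQ-T2-G2-T5-A7-HQ: 7+4+18+27+32 = 88
HQ-T2-T5-G2-A7-HQ: 7+14+18+29+32 = 100
The minimum is 80.
One optimal route: HQ → G2 → T5 → A7 → T2 → HQ (or its reverse).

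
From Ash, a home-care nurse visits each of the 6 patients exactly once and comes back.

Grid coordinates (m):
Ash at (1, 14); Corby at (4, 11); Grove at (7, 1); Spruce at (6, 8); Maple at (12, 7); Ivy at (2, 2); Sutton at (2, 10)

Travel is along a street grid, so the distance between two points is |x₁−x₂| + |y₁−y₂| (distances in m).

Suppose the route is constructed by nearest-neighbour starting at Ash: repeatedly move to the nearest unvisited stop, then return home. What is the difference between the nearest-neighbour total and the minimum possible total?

Ash: Sutton=5, Corby=6, Spruce=11, Ivy=13, Maple=18, Grove=19 ⇒ Sutton
Sutton: Corby=3, Spruce=6, Ivy=8, Maple=13, Grove=14 ⇒ Corby
Corby: Spruce=5, Ivy=11, Maple=12, Grove=13 ⇒ Spruce
Spruce: Maple=7, Grove=8, Ivy=10 ⇒ Maple
Maple: Grove=11, Ivy=15 ⇒ Grove
Grove: Ivy=6 ⇒ Ivy
NN route Ash → Sutton → Corby → Spruce → Maple → Grove → Ivy → Ash costs 50.
Optimal: Ash → Corby → Spruce → Maple → Grove → Ivy → Sutton → Ash costs 48 (by enumerating all 360 distinct tours).
Excess = 50 − 48 = 2.

The nearest-neighbour route is 2 m longer than optimal.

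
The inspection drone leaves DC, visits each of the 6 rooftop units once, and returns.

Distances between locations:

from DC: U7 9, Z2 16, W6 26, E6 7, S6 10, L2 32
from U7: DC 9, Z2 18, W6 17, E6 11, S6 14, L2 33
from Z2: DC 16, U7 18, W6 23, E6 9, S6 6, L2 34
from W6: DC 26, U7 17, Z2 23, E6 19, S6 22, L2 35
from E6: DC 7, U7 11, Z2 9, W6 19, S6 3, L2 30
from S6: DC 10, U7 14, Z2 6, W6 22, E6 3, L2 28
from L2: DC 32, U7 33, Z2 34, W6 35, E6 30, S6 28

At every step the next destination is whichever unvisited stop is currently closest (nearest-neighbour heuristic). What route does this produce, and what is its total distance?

Nearest-neighbour total = 118; route DC → E6 → S6 → Z2 → U7 → W6 → L2 → DC.

DC → [E6:7 / U7:9 / S6:10 / Z2:16 / W6:26 / L2:32] → E6 (7)
E6 → [S6:3 / Z2:9 / U7:11 / W6:19 / L2:30] → S6 (3)
S6 → [Z2:6 / U7:14 / W6:22 / L2:28] → Z2 (6)
Z2 → [U7:18 / W6:23 / L2:34] → U7 (18)
U7 → [W6:17 / L2:33] → W6 (17)
W6 → [L2:35] → L2 (35)
Return L2→DC: 32.
Total = 7 + 3 + 6 + 18 + 17 + 35 + 32 = 118.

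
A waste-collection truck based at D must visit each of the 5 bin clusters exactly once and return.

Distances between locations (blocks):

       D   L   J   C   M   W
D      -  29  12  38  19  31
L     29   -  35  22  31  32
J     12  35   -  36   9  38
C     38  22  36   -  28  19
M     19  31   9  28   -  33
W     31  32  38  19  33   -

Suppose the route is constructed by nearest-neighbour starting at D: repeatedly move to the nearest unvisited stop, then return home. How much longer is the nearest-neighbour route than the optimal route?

Excess over optimum: 5 blocks.

From D: J=12, M=19, L=29, W=31, C=38 → choose J (12).
From J: M=9, L=35, C=36, W=38 → choose M (9).
From M: C=28, L=31, W=33 → choose C (28).
From C: W=19, L=22 → choose W (19).
From W: L=32 → choose L (32).
NN route D → J → M → C → W → L → D costs 129.
Optimal: D → L → C → W → M → J → D costs 124 (by enumerating all 60 distinct tours).
Excess = 129 − 124 = 5.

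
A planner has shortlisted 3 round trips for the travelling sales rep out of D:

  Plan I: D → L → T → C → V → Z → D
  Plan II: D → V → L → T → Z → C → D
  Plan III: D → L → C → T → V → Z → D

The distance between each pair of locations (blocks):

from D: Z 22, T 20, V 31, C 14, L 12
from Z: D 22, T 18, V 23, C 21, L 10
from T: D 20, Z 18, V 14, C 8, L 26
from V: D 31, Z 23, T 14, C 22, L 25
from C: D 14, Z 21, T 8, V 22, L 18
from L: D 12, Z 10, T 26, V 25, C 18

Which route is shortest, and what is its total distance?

Plan I: 12 + 26 + 8 + 22 + 23 + 22 = 113
Plan II: 31 + 25 + 26 + 18 + 21 + 14 = 135
Plan III: 12 + 18 + 8 + 14 + 23 + 22 = 97

Shortest is Plan III, total 97 blocks.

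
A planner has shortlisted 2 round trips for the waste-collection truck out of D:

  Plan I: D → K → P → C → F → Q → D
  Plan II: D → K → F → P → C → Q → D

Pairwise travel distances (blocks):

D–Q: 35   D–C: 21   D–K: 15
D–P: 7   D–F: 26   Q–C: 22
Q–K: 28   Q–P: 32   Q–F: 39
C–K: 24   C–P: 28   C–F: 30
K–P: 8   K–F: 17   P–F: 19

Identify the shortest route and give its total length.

Shortest is Plan II, total 136 blocks.

Plan I: 15 + 8 + 28 + 30 + 39 + 35 = 155
Plan II: 15 + 17 + 19 + 28 + 22 + 35 = 136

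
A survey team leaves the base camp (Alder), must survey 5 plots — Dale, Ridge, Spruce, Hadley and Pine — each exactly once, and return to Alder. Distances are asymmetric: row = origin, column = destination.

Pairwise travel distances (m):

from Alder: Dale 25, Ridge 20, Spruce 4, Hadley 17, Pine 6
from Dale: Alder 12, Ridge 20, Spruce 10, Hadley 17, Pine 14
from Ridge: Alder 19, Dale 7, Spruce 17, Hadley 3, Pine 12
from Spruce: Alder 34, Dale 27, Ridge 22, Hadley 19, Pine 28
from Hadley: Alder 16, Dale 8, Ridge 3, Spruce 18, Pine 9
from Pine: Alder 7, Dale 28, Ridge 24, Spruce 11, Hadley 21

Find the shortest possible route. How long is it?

Minimum total distance: 54 m.

Alder - Dale - Ridge - Spruce - Hadley - Pine - Alder: 25+20+17+19+9+7 = 97
Alder - Dale - Ridge - Spruce - Pine - Hadley - Alder: 25+20+17+28+21+16 = 127
Alder - Dale - Ridge - Hadley - Spruce - Pine - Alder: 25+20+3+18+28+7 = 101
Alder - Dale - Ridge - Hadley - Pine - Spruce - Alder: 25+20+3+9+11+34 = 102
Alder - Dale - Ridge - Pine - Spruce - Hadley - Alder: 25+20+12+11+19+16 = 103
Alder - Dale - Ridge - Pine - Hadley - Spruce - Alder: 25+20+12+21+18+34 = 130
Alder - Dale - Spruce - Ridge - Hadley - Pine - Alder: 25+10+22+3+9+7 = 76
Alder - Dale - Spruce - Ridge - Pine - Hadley - Alder: 25+10+22+12+21+16 = 106
Alder - Dale - Spruce - Hadley - Ridge - Pine - Alder: 25+10+19+3+12+7 = 76
Alder - Dale - Spruce - Hadley - Pine - Ridge - Alder: 25+10+19+9+24+19 = 106
Alder - Dale - Spruce - Pine - Ridge - Hadley - Alder: 25+10+28+24+3+16 = 106
Alder - Dale - Spruce - Pine - Hadley - Ridge - Alder: 25+10+28+21+3+19 = 106
Alder - Dale - Hadley - Ridge - Spruce - Pine - Alder: 25+17+3+17+28+7 = 97
Alder - Dale - Hadley - Ridge - Pine - Spruce - Alder: 25+17+3+12+11+34 = 102
… (106 more)
Alder - Spruce - Hadley - Ridge - Dale - Pine - Alder: 4+19+3+7+14+7 = 54  ← best
The minimum is 54.
One optimal route: Alder → Spruce → Hadley → Ridge → Dale → Pine → Alder.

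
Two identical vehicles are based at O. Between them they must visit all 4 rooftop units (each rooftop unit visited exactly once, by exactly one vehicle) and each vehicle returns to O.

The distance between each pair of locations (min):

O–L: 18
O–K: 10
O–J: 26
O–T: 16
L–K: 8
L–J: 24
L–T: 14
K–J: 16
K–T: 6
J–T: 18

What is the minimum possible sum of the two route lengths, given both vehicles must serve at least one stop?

Minimum combined distance: 96 min.

Try each way of splitting the stops between the two vehicles (each non-empty) and, for each split, find the best tour for each vehicle:
  {L} + {K, J, T}: 36 + 60 = 96
  {K} + {L, J, T}: 20 + 76 = 96
  {L, K} + {J, T}: 36 + 60 = 96
  {J} + {L, K, T}: 52 + 48 = 100
  {L, J} + {K, T}: 68 + 32 = 100
  {K, J} + {L, T}: 52 + 48 = 100
  … (7 splits in total)
Best: vehicle 1 O → L → O = 36; vehicle 2 O → K → J → T → O = 60; combined 96.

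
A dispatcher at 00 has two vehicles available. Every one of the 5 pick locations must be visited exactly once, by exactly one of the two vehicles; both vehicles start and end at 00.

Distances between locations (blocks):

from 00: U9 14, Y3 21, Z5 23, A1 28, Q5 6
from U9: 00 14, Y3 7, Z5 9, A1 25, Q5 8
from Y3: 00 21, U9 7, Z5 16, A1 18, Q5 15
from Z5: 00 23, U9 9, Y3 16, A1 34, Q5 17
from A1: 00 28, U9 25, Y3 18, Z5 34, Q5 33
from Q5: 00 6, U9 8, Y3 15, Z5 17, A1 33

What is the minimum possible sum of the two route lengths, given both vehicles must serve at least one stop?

Minimum combined distance: 97 blocks.

Try each way of splitting the stops between the two vehicles (each non-empty) and, for each split, find the best tour for each vehicle:
  {U9} + {Y3, Z5, A1, Q5}: 28 + 85 = 113
  {Y3} + {U9, Z5, A1, Q5}: 42 + 85 = 127
  {U9, Y3} + {Z5, A1, Q5}: 42 + 85 = 127
  {Z5} + {U9, Y3, A1, Q5}: 46 + 67 = 113
  {U9, Z5} + {Y3, A1, Q5}: 46 + 67 = 113
  {Y3, Z5} + {U9, A1, Q5}: 60 + 67 = 127
  … (15 splits in total)
  {U9, Y3, Z5, A1} + {Q5}: 85 + 12 = 97  ← best
Best: vehicle 1 00 → U9 → Z5 → Y3 → A1 → 00 = 85; vehicle 2 00 → Q5 → 00 = 12; combined 97.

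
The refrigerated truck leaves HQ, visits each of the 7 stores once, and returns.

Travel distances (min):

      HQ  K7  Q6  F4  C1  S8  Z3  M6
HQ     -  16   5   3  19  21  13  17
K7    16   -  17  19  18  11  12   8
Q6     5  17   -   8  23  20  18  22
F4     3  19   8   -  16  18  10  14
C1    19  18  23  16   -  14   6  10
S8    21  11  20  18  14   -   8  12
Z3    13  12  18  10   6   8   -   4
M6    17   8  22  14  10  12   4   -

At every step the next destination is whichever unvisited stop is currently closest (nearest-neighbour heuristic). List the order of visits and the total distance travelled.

Total distance 81 min via the nearest-neighbour route HQ → F4 → Q6 → K7 → M6 → Z3 → C1 → S8 → HQ.

At HQ the remaining stops are F4 3, Q6 5, Z3 13, K7 16, M6 17, C1 19, S8 21; go to F4.
At F4 the remaining stops are Q6 8, Z3 10, M6 14, C1 16, S8 18, K7 19; go to Q6.
At Q6 the remaining stops are K7 17, Z3 18, S8 20, M6 22, C1 23; go to K7.
At K7 the remaining stops are M6 8, S8 11, Z3 12, C1 18; go to M6.
At M6 the remaining stops are Z3 4, C1 10, S8 12; go to Z3.
At Z3 the remaining stops are C1 6, S8 8; go to C1.
At C1 the remaining stops are S8 14; go to S8.
Return S8→HQ: 21.
Total = 3 + 8 + 17 + 8 + 4 + 6 + 14 + 21 = 81.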